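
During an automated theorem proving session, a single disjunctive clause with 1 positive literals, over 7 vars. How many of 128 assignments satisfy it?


Step 1: Total=2^7=128
Step 2: Unsat when all 1 false: 2^6=64
Step 3: Sat=128-64=64

64


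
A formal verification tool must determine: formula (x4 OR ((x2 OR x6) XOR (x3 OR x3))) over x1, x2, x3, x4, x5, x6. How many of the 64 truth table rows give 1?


Formula: (x4 OR ((x2 OR x6) XOR (x3 OR x3))) over 6 vars (64 rows)
Evaluate each row (x1, x2, x3, x4, x5, x6 as bits, MSB first):
  row 0 [000000]: (0 OR ((0 OR 0) XOR (0 OR 0))) -> 0
  row 1 [000001]: (0 OR ((0 OR 1) XOR (0 OR 0))) -> 1
  row 2 [000010]: (0 OR ((0 OR 0) XOR (0 OR 0))) -> 0
  row 3 [000011]: (0 OR ((0 OR 1) XOR (0 OR 0))) -> 1
  row 4 [000100]: (1 OR ((0 OR 0) XOR (0 OR 0))) -> 1
  (every remaining row is evaluated the same way; all 64 results are listed next)
Full result column, 8 rows per line (x1,x2,x3 fixed per line; x4,x5,x6 runs 000..111 left to right):
  rows 0-7 [x1,x2,x3=000]: 01011111  (ones: 6)
  rows 8-15 [x1,x2,x3=001]: 10101111  (ones: 6)
  rows 16-23 [x1,x2,x3=010]: 11111111  (ones: 8)
  rows 24-31 [x1,x2,x3=011]: 00001111  (ones: 4)
  rows 32-39 [x1,x2,x3=100]: 01011111  (ones: 6)
  rows 40-47 [x1,x2,x3=101]: 10101111  (ones: 6)
  rows 48-55 [x1,x2,x3=110]: 11111111  (ones: 8)
  rows 56-63 [x1,x2,x3=111]: 00001111  (ones: 4)
Count of 1-rows = 6+6+8+4+6+6+8+4 = 48

48


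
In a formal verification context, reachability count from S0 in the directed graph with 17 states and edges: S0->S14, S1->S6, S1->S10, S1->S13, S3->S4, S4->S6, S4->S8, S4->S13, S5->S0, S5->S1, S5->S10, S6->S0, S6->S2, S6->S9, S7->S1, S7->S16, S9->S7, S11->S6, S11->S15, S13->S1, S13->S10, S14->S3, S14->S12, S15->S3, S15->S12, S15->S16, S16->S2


BFS from S0:
  layer 0: {S0}
  layer 1: {S14}
  layer 2: {S3, S12}
  layer 3: {S4}
  layer 4: {S6, S8, S13}
  layer 5: {S1, S2, S9, S10}
  layer 6: {S7}
  layer 7: {S16}
Reachable set: {S0, S1, S2, S3, S4, S6, S7, S8, S9, S10, S12, S13, S14, S16}
Count = 14

14


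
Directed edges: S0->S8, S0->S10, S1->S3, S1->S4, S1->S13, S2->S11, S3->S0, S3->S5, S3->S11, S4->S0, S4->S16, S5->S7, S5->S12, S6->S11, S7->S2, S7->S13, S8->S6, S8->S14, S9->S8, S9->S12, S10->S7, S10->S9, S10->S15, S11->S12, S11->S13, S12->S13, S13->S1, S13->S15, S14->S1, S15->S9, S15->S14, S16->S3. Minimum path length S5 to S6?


BFS layer-by-layer from S5:
  dist 0: {S5}
  dist 1: {S7, S12}
  dist 2: {S2, S13}
  dist 3: {S1, S11, S15}
  dist 4: {S3, S4, S9, S14}
  dist 5: {S0, S8, S16}
  dist 6: {S6, S10}
  -> S6 reached at distance 6
Shortest path length = 6

6


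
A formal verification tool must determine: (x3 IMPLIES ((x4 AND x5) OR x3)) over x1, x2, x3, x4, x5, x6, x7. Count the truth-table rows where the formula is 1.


Formula: (x3 IMPLIES ((x4 AND x5) OR x3)) over 7 vars (128 rows)
Evaluate each row (x1, x2, x3, x4, x5, x6, x7 as bits, MSB first):
  row 0 [0000000]: (0 IMPLIES ((0 AND 0) OR 0)) -> 1
  row 1 [0000001]: (0 IMPLIES ((0 AND 0) OR 0)) -> 1
  row 2 [0000010]: (0 IMPLIES ((0 AND 0) OR 0)) -> 1
  row 3 [0000011]: (0 IMPLIES ((0 AND 0) OR 0)) -> 1
  row 4 [0000100]: (0 IMPLIES ((0 AND 1) OR 0)) -> 1
  (every remaining row is evaluated the same way; all 128 results are listed next)
Full result column, 8 rows per line (x1,x2,x3,x4 fixed per line; x5,x6,x7 runs 000..111 left to right):
  rows 0-7 [x1,x2,x3,x4=0000]: 11111111  (ones: 8)
  rows 8-15 [x1,x2,x3,x4=0001]: 11111111  (ones: 8)
  rows 16-23 [x1,x2,x3,x4=0010]: 11111111  (ones: 8)
  rows 24-31 [x1,x2,x3,x4=0011]: 11111111  (ones: 8)
  rows 32-39 [x1,x2,x3,x4=0100]: 11111111  (ones: 8)
  rows 40-47 [x1,x2,x3,x4=0101]: 11111111  (ones: 8)
  rows 48-55 [x1,x2,x3,x4=0110]: 11111111  (ones: 8)
  rows 56-63 [x1,x2,x3,x4=0111]: 11111111  (ones: 8)
  rows 64-71 [x1,x2,x3,x4=1000]: 11111111  (ones: 8)
  rows 72-79 [x1,x2,x3,x4=1001]: 11111111  (ones: 8)
  rows 80-87 [x1,x2,x3,x4=1010]: 11111111  (ones: 8)
  rows 88-95 [x1,x2,x3,x4=1011]: 11111111  (ones: 8)
  rows 96-103 [x1,x2,x3,x4=1100]: 11111111  (ones: 8)
  rows 104-111 [x1,x2,x3,x4=1101]: 11111111  (ones: 8)
  rows 112-119 [x1,x2,x3,x4=1110]: 11111111  (ones: 8)
  rows 120-127 [x1,x2,x3,x4=1111]: 11111111  (ones: 8)
Count of 1-rows = 8+8+8+8+8+8+8+8+8+8+8+8+8+8+8+8 = 128

128


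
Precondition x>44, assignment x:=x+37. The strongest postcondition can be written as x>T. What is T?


Formula: sp(P, x:=E) = exists old_x. (x = E[old_x/x]) AND P[old_x/x] (old_x is the value of x before the assignment; eliminate old_x by solving x = E[old_x/x] for old_x)
Step 1: Precondition P: x>44, i.e. old_x > 44
Step 2: Assignment gives x = old_x + 37, so old_x = x - 37
Step 3: Substitute into P: x - 37 > 44
Step 4: Simplify: x > 44+37 = 81

81


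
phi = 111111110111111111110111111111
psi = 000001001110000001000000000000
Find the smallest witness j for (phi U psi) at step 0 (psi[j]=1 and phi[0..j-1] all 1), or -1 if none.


(phi U psi) at 0: need smallest j with psi[j]=1 and phi[i]=1 for all i in [0,j).
Scan from step 0:
  step 0: phi=1, psi=0 -> continue
  step 1: phi=1, psi=0 -> continue
  step 2: phi=1, psi=0 -> continue
  step 3: phi=1, psi=0 -> continue
  step 5: psi=1 and phi held for [0,5) -> witness found
Witness step = 5

5


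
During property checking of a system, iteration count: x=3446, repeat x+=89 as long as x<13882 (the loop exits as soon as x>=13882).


Step 1: x goes from 3446 toward 13882 by 89; the body runs while x<13882, so iterations = ceil((bound-start)/step)
Step 2: Distance=10436
Step 3: ceil(10436/89)=118

118


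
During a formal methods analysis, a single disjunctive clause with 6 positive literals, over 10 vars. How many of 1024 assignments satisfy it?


Step 1: Total=2^10=1024
Step 2: Unsat when all 6 false: 2^4=16
Step 3: Sat=1024-16=1008

1008


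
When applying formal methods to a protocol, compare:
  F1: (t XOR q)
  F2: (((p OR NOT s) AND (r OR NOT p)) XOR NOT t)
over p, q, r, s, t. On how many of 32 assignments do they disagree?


F1 = (t XOR q)
F2 = (((p OR NOT s) AND (r OR NOT p)) XOR NOT t)
Evaluate both on each of 32 rows (bits = p,q,r,s,t):
  row 0 [00000]: F1=0 F2=0 -> 0
  row 1 [00001]: F1=1 F2=1 -> 0
  row 2 [00010]: F1=0 F2=1 (differ) -> 1
  row 3 [00011]: F1=1 F2=0 (differ) -> 1
  row 4 [00100]: F1=0 F2=0 -> 0
  row 5 [00101]: F1=1 F2=1 -> 0
  row 6 [00110]: F1=0 F2=1 (differ) -> 1
  row 7 [00111]: F1=1 F2=0 (differ) -> 1
  row 8 [01000]: F1=1 F2=0 (differ) -> 1
  row 9 [01001]: F1=0 F2=1 (differ) -> 1
  row 10 [01010]: F1=1 F2=1 -> 0
  row 11 [01011]: F1=0 F2=0 -> 0
  row 12 [01100]: F1=1 F2=0 (differ) -> 1
  row 13 [01101]: F1=0 F2=1 (differ) -> 1
  row 14 [01110]: F1=1 F2=1 -> 0
  row 15 [01111]: F1=0 F2=0 -> 0
  row 16 [10000]: F1=0 F2=1 (differ) -> 1
  row 17 [10001]: F1=1 F2=0 (differ) -> 1
  row 18 [10010]: F1=0 F2=1 (differ) -> 1
  row 19 [10011]: F1=1 F2=0 (differ) -> 1
  row 20 [10100]: F1=0 F2=0 -> 0
  row 21 [10101]: F1=1 F2=1 -> 0
  row 22 [10110]: F1=0 F2=0 -> 0
  row 23 [10111]: F1=1 F2=1 -> 0
  row 24 [11000]: F1=1 F2=1 -> 0
  row 25 [11001]: F1=0 F2=0 -> 0
  row 26 [11010]: F1=1 F2=1 -> 0
  row 27 [11011]: F1=0 F2=0 -> 0
  row 28 [11100]: F1=1 F2=0 (differ) -> 1
  row 29 [11101]: F1=0 F2=1 (differ) -> 1
  row 30 [11110]: F1=1 F2=0 (differ) -> 1
  row 31 [11111]: F1=0 F2=1 (differ) -> 1
Full result column, 8 rows per line (p,q fixed per line; r,s,t runs 000..111 left to right):
  rows 0-7 [p,q=00]: 00110011  (ones: 4)
  rows 8-15 [p,q=01]: 11001100  (ones: 4)
  rows 16-23 [p,q=10]: 11110000  (ones: 4)
  rows 24-31 [p,q=11]: 00001111  (ones: 4)
Disagreements = 4+4+4+4 = 16

16


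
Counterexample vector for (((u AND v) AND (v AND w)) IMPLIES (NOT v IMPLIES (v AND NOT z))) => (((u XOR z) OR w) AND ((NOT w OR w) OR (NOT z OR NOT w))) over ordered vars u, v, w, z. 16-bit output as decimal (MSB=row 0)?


F1 = (((u AND v) AND (v AND w)) IMPLIES (NOT v IMPLIES (v AND NOT z)))
F2 = (((u XOR z) OR w) AND ((NOT w OR w) OR (NOT z OR NOT w)))
Counterexample to F1=>F2 is where F1=1 and F2=0.
Evaluate each row (bits = u,v,w,z, MSB first):
  row 0 [0000]: F1=1 F2=0 -> F1&~F2 -> 1
  row 1 [0001]: F1=1 F2=1 -> F1&~F2 -> 0
  row 2 [0010]: F1=1 F2=1 -> F1&~F2 -> 0
  row 3 [0011]: F1=1 F2=1 -> F1&~F2 -> 0
  row 4 [0100]: F1=1 F2=0 -> F1&~F2 -> 1
  row 5 [0101]: F1=1 F2=1 -> F1&~F2 -> 0
  row 6 [0110]: F1=1 F2=1 -> F1&~F2 -> 0
  row 7 [0111]: F1=1 F2=1 -> F1&~F2 -> 0
  row 8 [1000]: F1=1 F2=1 -> F1&~F2 -> 0
  row 9 [1001]: F1=1 F2=0 -> F1&~F2 -> 1
  row 10 [1010]: F1=1 F2=1 -> F1&~F2 -> 0
  row 11 [1011]: F1=1 F2=1 -> F1&~F2 -> 0
  row 12 [1100]: F1=1 F2=1 -> F1&~F2 -> 0
  row 13 [1101]: F1=1 F2=0 -> F1&~F2 -> 1
  row 14 [1110]: F1=1 F2=1 -> F1&~F2 -> 0
  row 15 [1111]: F1=1 F2=1 -> F1&~F2 -> 0
Full result column, 4 rows per line (u,v fixed per line; w,z runs 00..11 left to right):
  rows 0-3 [u,v=00]: 1000  = hex 8
  rows 4-7 [u,v=01]: 1000  = hex 8
  rows 8-11 [u,v=10]: 0100  = hex 4
  rows 12-15 [u,v=11]: 0100  = hex 4
Counterexample vector (row 0 .. row 15) = 1000100001000100
Output column grouped in 4s = 1000 1000 0100 0100 = 0x8844
Convert to decimal digit by digit (value = value*16 + digit):
  8 -> 8
  8*16 + 8 = 136
  136*16 + 4 = 2180
  2180*16 + 4 = 34884
Decimal = 34884

34884


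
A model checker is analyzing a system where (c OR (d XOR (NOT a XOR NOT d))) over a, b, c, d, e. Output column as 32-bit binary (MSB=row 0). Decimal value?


Formula: (c OR (d XOR (NOT a XOR NOT d))) over a, b, c, d, e (32 rows)
Evaluate each row (bits = a,b,c,d,e, MSB first):
  row 0 [00000]: (0 OR (0 XOR (NOT 0 XOR NOT 0))) -> 0
  row 1 [00001]: (0 OR (0 XOR (NOT 0 XOR NOT 0))) -> 0
  row 2 [00010]: (0 OR (1 XOR (NOT 0 XOR NOT 1))) -> 0
  row 3 [00011]: (0 OR (1 XOR (NOT 0 XOR NOT 1))) -> 0
  row 4 [00100]: (1 OR (0 XOR (NOT 0 XOR NOT 0))) -> 1
  row 5 [00101]: (1 OR (0 XOR (NOT 0 XOR NOT 0))) -> 1
  row 6 [00110]: (1 OR (1 XOR (NOT 0 XOR NOT 1))) -> 1
  row 7 [00111]: (1 OR (1 XOR (NOT 0 XOR NOT 1))) -> 1
  row 8 [01000]: (0 OR (0 XOR (NOT 0 XOR NOT 0))) -> 0
  row 9 [01001]: (0 OR (0 XOR (NOT 0 XOR NOT 0))) -> 0
  row 10 [01010]: (0 OR (1 XOR (NOT 0 XOR NOT 1))) -> 0
  row 11 [01011]: (0 OR (1 XOR (NOT 0 XOR NOT 1))) -> 0
  row 12 [01100]: (1 OR (0 XOR (NOT 0 XOR NOT 0))) -> 1
  row 13 [01101]: (1 OR (0 XOR (NOT 0 XOR NOT 0))) -> 1
  row 14 [01110]: (1 OR (1 XOR (NOT 0 XOR NOT 1))) -> 1
  row 15 [01111]: (1 OR (1 XOR (NOT 0 XOR NOT 1))) -> 1
  row 16 [10000]: (0 OR (0 XOR (NOT 1 XOR NOT 0))) -> 1
  row 17 [10001]: (0 OR (0 XOR (NOT 1 XOR NOT 0))) -> 1
  row 18 [10010]: (0 OR (1 XOR (NOT 1 XOR NOT 1))) -> 1
  row 19 [10011]: (0 OR (1 XOR (NOT 1 XOR NOT 1))) -> 1
  row 20 [10100]: (1 OR (0 XOR (NOT 1 XOR NOT 0))) -> 1
  row 21 [10101]: (1 OR (0 XOR (NOT 1 XOR NOT 0))) -> 1
  row 22 [10110]: (1 OR (1 XOR (NOT 1 XOR NOT 1))) -> 1
  row 23 [10111]: (1 OR (1 XOR (NOT 1 XOR NOT 1))) -> 1
  row 24 [11000]: (0 OR (0 XOR (NOT 1 XOR NOT 0))) -> 1
  row 25 [11001]: (0 OR (0 XOR (NOT 1 XOR NOT 0))) -> 1
  row 26 [11010]: (0 OR (1 XOR (NOT 1 XOR NOT 1))) -> 1
  row 27 [11011]: (0 OR (1 XOR (NOT 1 XOR NOT 1))) -> 1
  row 28 [11100]: (1 OR (0 XOR (NOT 1 XOR NOT 0))) -> 1
  row 29 [11101]: (1 OR (0 XOR (NOT 1 XOR NOT 0))) -> 1
  row 30 [11110]: (1 OR (1 XOR (NOT 1 XOR NOT 1))) -> 1
  row 31 [11111]: (1 OR (1 XOR (NOT 1 XOR NOT 1))) -> 1
Full result column, 4 rows per line (a,b,c fixed per line; d,e runs 00..11 left to right):
  rows 0-3 [a,b,c=000]: 0000  = hex 0
  rows 4-7 [a,b,c=001]: 1111  = hex F
  rows 8-11 [a,b,c=010]: 0000  = hex 0
  rows 12-15 [a,b,c=011]: 1111  = hex F
  rows 16-19 [a,b,c=100]: 1111  = hex F
  rows 20-23 [a,b,c=101]: 1111  = hex F
  rows 24-27 [a,b,c=110]: 1111  = hex F
  rows 28-31 [a,b,c=111]: 1111  = hex F
Output column (row 0 .. row 31) = 00001111000011111111111111111111
Output column grouped in 4s = 0000 1111 0000 1111 1111 1111 1111 1111 = 0x0F0FFFFF
Convert to decimal digit by digit (value = value*16 + digit):
  0 -> 0
  0*16 + 15 (F) = 15
  15*16 + 0 = 240
  240*16 + 15 (F) = 3855
  3855*16 + 15 (F) = 61695
  61695*16 + 15 (F) = 987135
  987135*16 + 15 (F) = 15794175
  15794175*16 + 15 (F) = 252706815
Decimal = 252706815

252706815


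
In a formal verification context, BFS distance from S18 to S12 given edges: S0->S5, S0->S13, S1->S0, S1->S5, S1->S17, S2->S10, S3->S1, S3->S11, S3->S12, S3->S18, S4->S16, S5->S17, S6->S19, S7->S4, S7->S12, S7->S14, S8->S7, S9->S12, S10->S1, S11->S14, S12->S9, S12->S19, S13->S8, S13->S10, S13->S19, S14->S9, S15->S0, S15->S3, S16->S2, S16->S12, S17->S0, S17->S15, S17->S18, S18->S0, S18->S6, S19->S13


BFS layer-by-layer from S18:
  dist 0: {S18}
  dist 1: {S0, S6}
  dist 2: {S5, S13, S19}
  dist 3: {S8, S10, S17}
  dist 4: {S1, S7, S15}
  dist 5: {S3, S4, S12, S14}
  -> S12 reached at distance 5
Shortest path length = 5

5


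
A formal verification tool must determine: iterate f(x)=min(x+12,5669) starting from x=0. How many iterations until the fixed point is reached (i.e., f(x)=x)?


Step 1: x=0, cap=5669, increment=12
Step 2: x grows by 12 each step until capped at 5669; fixed point is x=5669
Step 3: iterations = ceil(5669/12) = 473

473


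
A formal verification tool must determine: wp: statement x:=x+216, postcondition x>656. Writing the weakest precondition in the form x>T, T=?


Formula: wp(x:=E, P) = P[E/x] (substitute E for x in postcondition)
Step 1: Postcondition: x>656
Step 2: Substitute x+216 for x: x+216>656
Step 3: Solve for x: x > 656-216 = 440

440


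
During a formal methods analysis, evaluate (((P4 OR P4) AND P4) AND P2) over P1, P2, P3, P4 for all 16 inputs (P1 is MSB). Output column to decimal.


Formula: (((P4 OR P4) AND P4) AND P2) over P1, P2, P3, P4 (16 rows)
Evaluate each row (bits = P1,P2,P3,P4, MSB first):
  row 0 [0000]: (((0 OR 0) AND 0) AND 0) -> 0
  row 1 [0001]: (((1 OR 1) AND 1) AND 0) -> 0
  row 2 [0010]: (((0 OR 0) AND 0) AND 0) -> 0
  row 3 [0011]: (((1 OR 1) AND 1) AND 0) -> 0
  row 4 [0100]: (((0 OR 0) AND 0) AND 1) -> 0
  row 5 [0101]: (((1 OR 1) AND 1) AND 1) -> 1
  row 6 [0110]: (((0 OR 0) AND 0) AND 1) -> 0
  row 7 [0111]: (((1 OR 1) AND 1) AND 1) -> 1
  row 8 [1000]: (((0 OR 0) AND 0) AND 0) -> 0
  row 9 [1001]: (((1 OR 1) AND 1) AND 0) -> 0
  row 10 [1010]: (((0 OR 0) AND 0) AND 0) -> 0
  row 11 [1011]: (((1 OR 1) AND 1) AND 0) -> 0
  row 12 [1100]: (((0 OR 0) AND 0) AND 1) -> 0
  row 13 [1101]: (((1 OR 1) AND 1) AND 1) -> 1
  row 14 [1110]: (((0 OR 0) AND 0) AND 1) -> 0
  row 15 [1111]: (((1 OR 1) AND 1) AND 1) -> 1
Full result column, 4 rows per line (P1,P2 fixed per line; P3,P4 runs 00..11 left to right):
  rows 0-3 [P1,P2=00]: 0000  = hex 0
  rows 4-7 [P1,P2=01]: 0101  = hex 5
  rows 8-11 [P1,P2=10]: 0000  = hex 0
  rows 12-15 [P1,P2=11]: 0101  = hex 5
Output column (row 0 .. row 15) = 0000010100000101
Output column grouped in 4s = 0000 0101 0000 0101 = 0x0505
Convert to decimal digit by digit (value = value*16 + digit):
  0 -> 0
  0*16 + 5 = 5
  5*16 + 0 = 80
  80*16 + 5 = 1285
Decimal = 1285

1285


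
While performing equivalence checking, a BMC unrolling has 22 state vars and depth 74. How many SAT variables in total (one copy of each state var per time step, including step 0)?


BMC unrolls to depth k, creating one copy of each state var for steps 0..k.
Step count = 74 + 1 = 75 (steps 0 through 74)
Vars per step = 22
Total = 22 * 75 = 1650

1650


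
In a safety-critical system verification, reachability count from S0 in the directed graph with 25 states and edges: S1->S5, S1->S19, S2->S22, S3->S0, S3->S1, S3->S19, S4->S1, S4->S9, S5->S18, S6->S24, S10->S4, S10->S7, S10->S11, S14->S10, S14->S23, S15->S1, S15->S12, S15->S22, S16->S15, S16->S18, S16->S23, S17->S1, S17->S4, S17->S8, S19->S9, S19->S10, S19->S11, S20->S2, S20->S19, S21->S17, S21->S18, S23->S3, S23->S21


BFS from S0:
  layer 0: {S0}
Reachable set: {S0}
Count = 1

1


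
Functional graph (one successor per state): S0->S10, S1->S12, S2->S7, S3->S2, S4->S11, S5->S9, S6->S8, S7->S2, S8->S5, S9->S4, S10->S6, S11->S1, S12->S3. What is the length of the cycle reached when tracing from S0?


Trace from S0 until a state repeats:
  S0 -> S10 -> S6 -> S8 -> S5 -> S9 -> S4 -> S11 -> S1 -> S12 -> S3 -> S2 -> S7 -> S2
S2 first seen at step 11, revisited at step 13.
Cycle length = 13 - 11 = 2

2


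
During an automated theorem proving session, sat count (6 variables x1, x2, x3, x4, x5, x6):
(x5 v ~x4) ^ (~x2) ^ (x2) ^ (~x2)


CNF with 4 clauses over 6 vars (64 assignments).
An assignment satisfies CNF iff every clause has >=1 true literal.
Check each row (bits = x1,x2,x3,x4,x5,x6; clause T/F shown):
  row 0 [000000]: clauses=TTFT -> 0
  row 1 [000001]: clauses=TTFT -> 0
  row 2 [000010]: clauses=TTFT -> 0
  row 3 [000011]: clauses=TTFT -> 0
  row 4 [000100]: clauses=FTFT -> 0
  (every remaining row is evaluated the same way; all 64 results are listed next)
Full result column, 8 rows per line (x1,x2,x3 fixed per line; x4,x5,x6 runs 000..111 left to right):
  rows 0-7 [x1,x2,x3=000]: 00000000  (ones: 0)
  rows 8-15 [x1,x2,x3=001]: 00000000  (ones: 0)
  rows 16-23 [x1,x2,x3=010]: 00000000  (ones: 0)
  rows 24-31 [x1,x2,x3=011]: 00000000  (ones: 0)
  rows 32-39 [x1,x2,x3=100]: 00000000  (ones: 0)
  rows 40-47 [x1,x2,x3=101]: 00000000  (ones: 0)
  rows 48-55 [x1,x2,x3=110]: 00000000  (ones: 0)
  rows 56-63 [x1,x2,x3=111]: 00000000  (ones: 0)
Satisfying assignments = 0+0+0+0+0+0+0+0 = 0

0


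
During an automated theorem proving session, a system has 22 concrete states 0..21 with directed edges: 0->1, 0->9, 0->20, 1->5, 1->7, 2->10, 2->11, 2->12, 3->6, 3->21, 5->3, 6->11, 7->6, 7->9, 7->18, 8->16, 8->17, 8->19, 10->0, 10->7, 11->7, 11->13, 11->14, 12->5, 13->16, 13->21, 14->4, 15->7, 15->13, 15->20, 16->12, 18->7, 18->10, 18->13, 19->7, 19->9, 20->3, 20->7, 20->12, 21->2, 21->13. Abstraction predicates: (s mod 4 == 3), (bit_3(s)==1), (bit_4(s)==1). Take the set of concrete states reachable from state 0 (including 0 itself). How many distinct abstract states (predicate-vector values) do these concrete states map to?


BFS from 0:
Concrete reachable: {0, 1, 2, 3, 4, 5, 6, 7, 9, 10, 11, 12, 13, 14, 16, 18, 20, 21}
Abstract via predicates (s mod 4 == 3), (bit_3(s)==1), (bit_4(s)==1):
  (0,0,0) <- {0, 1, 2, 4, 5, 6}
  (0,0,1) <- {16, 18, 20, 21}
  (0,1,0) <- {9, 10, 12, 13, 14}
  (1,0,0) <- {3, 7}
  (1,1,0) <- {11}
Distinct abstract states = 5

5


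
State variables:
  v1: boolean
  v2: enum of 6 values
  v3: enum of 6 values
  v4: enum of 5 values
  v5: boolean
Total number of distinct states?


State space = product of domain sizes of all variables.
Domain sizes:
  v1 (boolean): 2
  v2 (enum of 6 values): 6
  v3 (enum of 6 values): 6
  v4 (enum of 5 values): 5
  v5 (boolean): 2
Product = 2 * 6 * 6 * 5 * 2 = 720

720


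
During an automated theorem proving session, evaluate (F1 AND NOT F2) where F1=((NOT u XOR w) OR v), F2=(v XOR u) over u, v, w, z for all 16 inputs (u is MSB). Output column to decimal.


F1 = ((NOT u XOR w) OR v)
F2 = (v XOR u)
Counterexample to F1=>F2 is where F1=1 and F2=0.
Evaluate each row (bits = u,v,w,z, MSB first):
  row 0 [0000]: F1=1 F2=0 -> F1&~F2 -> 1
  row 1 [0001]: F1=1 F2=0 -> F1&~F2 -> 1
  row 2 [0010]: F1=0 F2=0 -> F1&~F2 -> 0
  row 3 [0011]: F1=0 F2=0 -> F1&~F2 -> 0
  row 4 [0100]: F1=1 F2=1 -> F1&~F2 -> 0
  row 5 [0101]: F1=1 F2=1 -> F1&~F2 -> 0
  row 6 [0110]: F1=1 F2=1 -> F1&~F2 -> 0
  row 7 [0111]: F1=1 F2=1 -> F1&~F2 -> 0
  row 8 [1000]: F1=0 F2=1 -> F1&~F2 -> 0
  row 9 [1001]: F1=0 F2=1 -> F1&~F2 -> 0
  row 10 [1010]: F1=1 F2=1 -> F1&~F2 -> 0
  row 11 [1011]: F1=1 F2=1 -> F1&~F2 -> 0
  row 12 [1100]: F1=1 F2=0 -> F1&~F2 -> 1
  row 13 [1101]: F1=1 F2=0 -> F1&~F2 -> 1
  row 14 [1110]: F1=1 F2=0 -> F1&~F2 -> 1
  row 15 [1111]: F1=1 F2=0 -> F1&~F2 -> 1
Full result column, 4 rows per line (u,v fixed per line; w,z runs 00..11 left to right):
  rows 0-3 [u,v=00]: 1100  = hex C
  rows 4-7 [u,v=01]: 0000  = hex 0
  rows 8-11 [u,v=10]: 0000  = hex 0
  rows 12-15 [u,v=11]: 1111  = hex F
Counterexample vector (row 0 .. row 15) = 1100000000001111
Output column grouped in 4s = 1100 0000 0000 1111 = 0xC00F
Convert to decimal digit by digit (value = value*16 + digit):
  C -> 12
  12*16 + 0 = 192
  192*16 + 0 = 3072
  3072*16 + 15 (F) = 49167
Decimal = 49167

49167


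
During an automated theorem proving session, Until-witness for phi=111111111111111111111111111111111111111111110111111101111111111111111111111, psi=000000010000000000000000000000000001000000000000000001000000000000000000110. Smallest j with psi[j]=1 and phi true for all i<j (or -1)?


(phi U psi) at 0: need smallest j with psi[j]=1 and phi[i]=1 for all i in [0,j).
Scan from step 0:
  step 0: phi=1, psi=0 -> continue
  step 1: phi=1, psi=0 -> continue
  step 2: phi=1, psi=0 -> continue
  step 3: phi=1, psi=0 -> continue
  step 7: psi=1 and phi held for [0,7) -> witness found
Witness step = 7

7


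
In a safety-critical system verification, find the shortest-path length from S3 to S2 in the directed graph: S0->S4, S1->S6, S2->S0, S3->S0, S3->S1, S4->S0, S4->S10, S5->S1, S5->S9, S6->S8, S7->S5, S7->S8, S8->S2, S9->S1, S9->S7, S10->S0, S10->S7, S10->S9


BFS layer-by-layer from S3:
  dist 0: {S3}
  dist 1: {S0, S1}
  dist 2: {S4, S6}
  dist 3: {S8, S10}
  dist 4: {S2, S7, S9}
  -> S2 reached at distance 4
Shortest path length = 4

4


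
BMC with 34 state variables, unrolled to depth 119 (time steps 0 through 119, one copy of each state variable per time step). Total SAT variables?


BMC unrolls to depth k, creating one copy of each state var for steps 0..k.
Step count = 119 + 1 = 120 (steps 0 through 119)
Vars per step = 34
Total = 34 * 120 = 4080

4080


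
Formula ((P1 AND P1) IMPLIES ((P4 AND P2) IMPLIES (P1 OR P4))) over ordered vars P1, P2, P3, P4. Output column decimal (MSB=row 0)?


Formula: ((P1 AND P1) IMPLIES ((P4 AND P2) IMPLIES (P1 OR P4))) over P1, P2, P3, P4 (16 rows)
Evaluate each row (bits = P1,P2,P3,P4, MSB first):
  row 0 [0000]: ((0 AND 0) IMPLIES ((0 AND 0) IMPLIES (0 OR 0))) -> 1
  row 1 [0001]: ((0 AND 0) IMPLIES ((1 AND 0) IMPLIES (0 OR 1))) -> 1
  row 2 [0010]: ((0 AND 0) IMPLIES ((0 AND 0) IMPLIES (0 OR 0))) -> 1
  row 3 [0011]: ((0 AND 0) IMPLIES ((1 AND 0) IMPLIES (0 OR 1))) -> 1
  row 4 [0100]: ((0 AND 0) IMPLIES ((0 AND 1) IMPLIES (0 OR 0))) -> 1
  row 5 [0101]: ((0 AND 0) IMPLIES ((1 AND 1) IMPLIES (0 OR 1))) -> 1
  row 6 [0110]: ((0 AND 0) IMPLIES ((0 AND 1) IMPLIES (0 OR 0))) -> 1
  row 7 [0111]: ((0 AND 0) IMPLIES ((1 AND 1) IMPLIES (0 OR 1))) -> 1
  row 8 [1000]: ((1 AND 1) IMPLIES ((0 AND 0) IMPLIES (1 OR 0))) -> 1
  row 9 [1001]: ((1 AND 1) IMPLIES ((1 AND 0) IMPLIES (1 OR 1))) -> 1
  row 10 [1010]: ((1 AND 1) IMPLIES ((0 AND 0) IMPLIES (1 OR 0))) -> 1
  row 11 [1011]: ((1 AND 1) IMPLIES ((1 AND 0) IMPLIES (1 OR 1))) -> 1
  row 12 [1100]: ((1 AND 1) IMPLIES ((0 AND 1) IMPLIES (1 OR 0))) -> 1
  row 13 [1101]: ((1 AND 1) IMPLIES ((1 AND 1) IMPLIES (1 OR 1))) -> 1
  row 14 [1110]: ((1 AND 1) IMPLIES ((0 AND 1) IMPLIES (1 OR 0))) -> 1
  row 15 [1111]: ((1 AND 1) IMPLIES ((1 AND 1) IMPLIES (1 OR 1))) -> 1
Full result column, 4 rows per line (P1,P2 fixed per line; P3,P4 runs 00..11 left to right):
  rows 0-3 [P1,P2=00]: 1111  = hex F
  rows 4-7 [P1,P2=01]: 1111  = hex F
  rows 8-11 [P1,P2=10]: 1111  = hex F
  rows 12-15 [P1,P2=11]: 1111  = hex F
Output column (row 0 .. row 15) = 1111111111111111
Output column grouped in 4s = 1111 1111 1111 1111 = 0xFFFF
Convert to decimal digit by digit (value = value*16 + digit):
  F -> 15
  15*16 + 15 (F) = 255
  255*16 + 15 (F) = 4095
  4095*16 + 15 (F) = 65535
Decimal = 65535

65535


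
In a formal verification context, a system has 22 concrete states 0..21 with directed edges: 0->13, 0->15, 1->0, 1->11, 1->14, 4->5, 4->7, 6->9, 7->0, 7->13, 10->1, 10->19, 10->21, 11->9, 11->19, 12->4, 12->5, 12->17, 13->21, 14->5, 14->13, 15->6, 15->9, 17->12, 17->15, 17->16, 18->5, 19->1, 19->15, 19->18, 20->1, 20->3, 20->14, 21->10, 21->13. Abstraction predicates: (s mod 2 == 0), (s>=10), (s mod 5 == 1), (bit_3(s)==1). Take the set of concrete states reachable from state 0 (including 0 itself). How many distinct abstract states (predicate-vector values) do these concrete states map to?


BFS from 0:
Concrete reachable: {0, 1, 5, 6, 9, 10, 11, 13, 14, 15, 18, 19, 21}
Abstract via predicates (s mod 2 == 0), (s>=10), (s mod 5 == 1), (bit_3(s)==1):
  (0,0,0,0) <- {5}
  (0,0,0,1) <- {9}
  (0,0,1,0) <- {1}
  (0,1,0,0) <- {19}
  (0,1,0,1) <- {13, 15}
  (0,1,1,0) <- {21}
  (0,1,1,1) <- {11}
  (1,0,0,0) <- {0}
  (1,0,1,0) <- {6}
  (1,1,0,0) <- {18}
  (1,1,0,1) <- {10, 14}
Distinct abstract states = 11

11


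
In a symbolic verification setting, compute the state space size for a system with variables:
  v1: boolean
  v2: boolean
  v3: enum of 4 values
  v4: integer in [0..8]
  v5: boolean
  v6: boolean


State space = product of domain sizes of all variables.
Domain sizes:
  v1 (boolean): 2
  v2 (boolean): 2
  v3 (enum of 4 values): 4
  v4 (integer in [0..8]): 9
  v5 (boolean): 2
  v6 (boolean): 2
Product = 2 * 2 * 4 * 9 * 2 * 2 = 576

576


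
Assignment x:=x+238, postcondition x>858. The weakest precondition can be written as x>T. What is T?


Formula: wp(x:=E, P) = P[E/x] (substitute E for x in postcondition)
Step 1: Postcondition: x>858
Step 2: Substitute x+238 for x: x+238>858
Step 3: Solve for x: x > 858-238 = 620

620


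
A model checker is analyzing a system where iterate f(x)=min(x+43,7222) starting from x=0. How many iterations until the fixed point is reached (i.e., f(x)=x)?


Step 1: x=0, cap=7222, increment=43
Step 2: x grows by 43 each step until capped at 7222; fixed point is x=7222
Step 3: iterations = ceil(7222/43) = 168

168


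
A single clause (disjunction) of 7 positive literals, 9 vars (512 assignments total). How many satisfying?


Step 1: Total=2^9=512
Step 2: Unsat when all 7 false: 2^2=4
Step 3: Sat=512-4=508

508


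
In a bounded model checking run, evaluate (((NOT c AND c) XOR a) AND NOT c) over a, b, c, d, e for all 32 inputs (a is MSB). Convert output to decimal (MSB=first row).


Formula: (((NOT c AND c) XOR a) AND NOT c) over a, b, c, d, e (32 rows)
Evaluate each row (bits = a,b,c,d,e, MSB first):
  row 0 [00000]: (((NOT 0 AND 0) XOR 0) AND NOT 0) -> 0
  row 1 [00001]: (((NOT 0 AND 0) XOR 0) AND NOT 0) -> 0
  row 2 [00010]: (((NOT 0 AND 0) XOR 0) AND NOT 0) -> 0
  row 3 [00011]: (((NOT 0 AND 0) XOR 0) AND NOT 0) -> 0
  row 4 [00100]: (((NOT 1 AND 1) XOR 0) AND NOT 1) -> 0
  row 5 [00101]: (((NOT 1 AND 1) XOR 0) AND NOT 1) -> 0
  row 6 [00110]: (((NOT 1 AND 1) XOR 0) AND NOT 1) -> 0
  row 7 [00111]: (((NOT 1 AND 1) XOR 0) AND NOT 1) -> 0
  row 8 [01000]: (((NOT 0 AND 0) XOR 0) AND NOT 0) -> 0
  row 9 [01001]: (((NOT 0 AND 0) XOR 0) AND NOT 0) -> 0
  row 10 [01010]: (((NOT 0 AND 0) XOR 0) AND NOT 0) -> 0
  row 11 [01011]: (((NOT 0 AND 0) XOR 0) AND NOT 0) -> 0
  row 12 [01100]: (((NOT 1 AND 1) XOR 0) AND NOT 1) -> 0
  row 13 [01101]: (((NOT 1 AND 1) XOR 0) AND NOT 1) -> 0
  row 14 [01110]: (((NOT 1 AND 1) XOR 0) AND NOT 1) -> 0
  row 15 [01111]: (((NOT 1 AND 1) XOR 0) AND NOT 1) -> 0
  row 16 [10000]: (((NOT 0 AND 0) XOR 1) AND NOT 0) -> 1
  row 17 [10001]: (((NOT 0 AND 0) XOR 1) AND NOT 0) -> 1
  row 18 [10010]: (((NOT 0 AND 0) XOR 1) AND NOT 0) -> 1
  row 19 [10011]: (((NOT 0 AND 0) XOR 1) AND NOT 0) -> 1
  row 20 [10100]: (((NOT 1 AND 1) XOR 1) AND NOT 1) -> 0
  row 21 [10101]: (((NOT 1 AND 1) XOR 1) AND NOT 1) -> 0
  row 22 [10110]: (((NOT 1 AND 1) XOR 1) AND NOT 1) -> 0
  row 23 [10111]: (((NOT 1 AND 1) XOR 1) AND NOT 1) -> 0
  row 24 [11000]: (((NOT 0 AND 0) XOR 1) AND NOT 0) -> 1
  row 25 [11001]: (((NOT 0 AND 0) XOR 1) AND NOT 0) -> 1
  row 26 [11010]: (((NOT 0 AND 0) XOR 1) AND NOT 0) -> 1
  row 27 [11011]: (((NOT 0 AND 0) XOR 1) AND NOT 0) -> 1
  row 28 [11100]: (((NOT 1 AND 1) XOR 1) AND NOT 1) -> 0
  row 29 [11101]: (((NOT 1 AND 1) XOR 1) AND NOT 1) -> 0
  row 30 [11110]: (((NOT 1 AND 1) XOR 1) AND NOT 1) -> 0
  row 31 [11111]: (((NOT 1 AND 1) XOR 1) AND NOT 1) -> 0
Full result column, 4 rows per line (a,b,c fixed per line; d,e runs 00..11 left to right):
  rows 0-3 [a,b,c=000]: 0000  = hex 0
  rows 4-7 [a,b,c=001]: 0000  = hex 0
  rows 8-11 [a,b,c=010]: 0000  = hex 0
  rows 12-15 [a,b,c=011]: 0000  = hex 0
  rows 16-19 [a,b,c=100]: 1111  = hex F
  rows 20-23 [a,b,c=101]: 0000  = hex 0
  rows 24-27 [a,b,c=110]: 1111  = hex F
  rows 28-31 [a,b,c=111]: 0000  = hex 0
Output column (row 0 .. row 31) = 00000000000000001111000011110000
Output column grouped in 4s = 0000 0000 0000 0000 1111 0000 1111 0000 = 0x0000F0F0
Convert to decimal digit by digit (value = value*16 + digit):
  0 -> 0
  0*16 + 0 = 0
  0*16 + 0 = 0
  0*16 + 0 = 0
  0*16 + 15 (F) = 15
  15*16 + 0 = 240
  240*16 + 15 (F) = 3855
  3855*16 + 0 = 61680
Decimal = 61680

61680


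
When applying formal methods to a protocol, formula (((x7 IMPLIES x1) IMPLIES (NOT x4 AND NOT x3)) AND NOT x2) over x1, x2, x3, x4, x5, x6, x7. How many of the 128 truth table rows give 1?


Formula: (((x7 IMPLIES x1) IMPLIES (NOT x4 AND NOT x3)) AND NOT x2) over 7 vars (128 rows)
Evaluate each row (x1, x2, x3, x4, x5, x6, x7 as bits, MSB first):
  row 0 [0000000]: (((0 IMPLIES 0) IMPLIES (NOT 0 AND NOT 0)) AND NOT 0) -> 1
  row 1 [0000001]: (((1 IMPLIES 0) IMPLIES (NOT 0 AND NOT 0)) AND NOT 0) -> 1
  row 2 [0000010]: (((0 IMPLIES 0) IMPLIES (NOT 0 AND NOT 0)) AND NOT 0) -> 1
  row 3 [0000011]: (((1 IMPLIES 0) IMPLIES (NOT 0 AND NOT 0)) AND NOT 0) -> 1
  row 4 [0000100]: (((0 IMPLIES 0) IMPLIES (NOT 0 AND NOT 0)) AND NOT 0) -> 1
  (every remaining row is evaluated the same way; all 128 results are listed next)
Full result column, 8 rows per line (x1,x2,x3,x4 fixed per line; x5,x6,x7 runs 000..111 left to right):
  rows 0-7 [x1,x2,x3,x4=0000]: 11111111  (ones: 8)
  rows 8-15 [x1,x2,x3,x4=0001]: 01010101  (ones: 4)
  rows 16-23 [x1,x2,x3,x4=0010]: 01010101  (ones: 4)
  rows 24-31 [x1,x2,x3,x4=0011]: 01010101  (ones: 4)
  rows 32-39 [x1,x2,x3,x4=0100]: 00000000  (ones: 0)
  rows 40-47 [x1,x2,x3,x4=0101]: 00000000  (ones: 0)
  rows 48-55 [x1,x2,x3,x4=0110]: 00000000  (ones: 0)
  rows 56-63 [x1,x2,x3,x4=0111]: 00000000  (ones: 0)
  rows 64-71 [x1,x2,x3,x4=1000]: 11111111  (ones: 8)
  rows 72-79 [x1,x2,x3,x4=1001]: 00000000  (ones: 0)
  rows 80-87 [x1,x2,x3,x4=1010]: 00000000  (ones: 0)
  rows 88-95 [x1,x2,x3,x4=1011]: 00000000  (ones: 0)
  rows 96-103 [x1,x2,x3,x4=1100]: 00000000  (ones: 0)
  rows 104-111 [x1,x2,x3,x4=1101]: 00000000  (ones: 0)
  rows 112-119 [x1,x2,x3,x4=1110]: 00000000  (ones: 0)
  rows 120-127 [x1,x2,x3,x4=1111]: 00000000  (ones: 0)
Count of 1-rows = 8+4+4+4+0+0+0+0+8+0+0+0+0+0+0+0 = 28

28


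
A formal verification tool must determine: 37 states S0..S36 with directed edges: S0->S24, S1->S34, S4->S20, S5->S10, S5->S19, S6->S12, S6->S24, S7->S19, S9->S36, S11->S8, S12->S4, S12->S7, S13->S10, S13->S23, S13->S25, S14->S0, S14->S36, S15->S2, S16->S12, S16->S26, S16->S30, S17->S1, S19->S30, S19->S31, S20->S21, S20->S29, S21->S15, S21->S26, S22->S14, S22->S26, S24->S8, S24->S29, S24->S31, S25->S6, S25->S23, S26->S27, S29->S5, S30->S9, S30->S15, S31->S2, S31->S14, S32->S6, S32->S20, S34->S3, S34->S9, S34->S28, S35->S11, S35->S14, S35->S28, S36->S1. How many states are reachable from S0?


BFS from S0:
  layer 0: {S0}
  layer 1: {S24}
  layer 2: {S8, S29, S31}
  layer 3: {S2, S5, S14}
  layer 4: {S10, S19, S36}
  layer 5: {S1, S30}
  layer 6: {S9, S15, S34}
  layer 7: {S3, S28}
Reachable set: {S0, S1, S2, S3, S5, S8, S9, S10, S14, S15, S19, S24, S28, S29, S30, S31, S34, S36}
Count = 18

18


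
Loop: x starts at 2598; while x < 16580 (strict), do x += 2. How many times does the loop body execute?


Step 1: x goes from 2598 toward 16580 by 2; the body runs while x<16580, so iterations = ceil((bound-start)/step)
Step 2: Distance=13982
Step 3: ceil(13982/2)=6991

6991


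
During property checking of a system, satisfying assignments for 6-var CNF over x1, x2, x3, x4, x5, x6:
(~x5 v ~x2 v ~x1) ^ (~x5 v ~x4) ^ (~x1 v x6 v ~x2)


CNF with 3 clauses over 6 vars (64 assignments).
An assignment satisfies CNF iff every clause has >=1 true literal.
Check each row (bits = x1,x2,x3,x4,x5,x6; clause T/F shown):
  row 0 [000000]: clauses=TTT -> 1
  row 1 [000001]: clauses=TTT -> 1
  row 2 [000010]: clauses=TTT -> 1
  row 3 [000011]: clauses=TTT -> 1
  row 4 [000100]: clauses=TTT -> 1
  (every remaining row is evaluated the same way; all 64 results are listed next)
Full result column, 8 rows per line (x1,x2,x3 fixed per line; x4,x5,x6 runs 000..111 left to right):
  rows 0-7 [x1,x2,x3=000]: 11111100  (ones: 6)
  rows 8-15 [x1,x2,x3=001]: 11111100  (ones: 6)
  rows 16-23 [x1,x2,x3=010]: 11111100  (ones: 6)
  rows 24-31 [x1,x2,x3=011]: 11111100  (ones: 6)
  rows 32-39 [x1,x2,x3=100]: 11111100  (ones: 6)
  rows 40-47 [x1,x2,x3=101]: 11111100  (ones: 6)
  rows 48-55 [x1,x2,x3=110]: 01000100  (ones: 2)
  rows 56-63 [x1,x2,x3=111]: 01000100  (ones: 2)
Satisfying assignments = 6+6+6+6+6+6+2+2 = 40

40


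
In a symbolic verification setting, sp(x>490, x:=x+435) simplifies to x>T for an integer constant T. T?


Formula: sp(P, x:=E) = exists old_x. (x = E[old_x/x]) AND P[old_x/x] (old_x is the value of x before the assignment; eliminate old_x by solving x = E[old_x/x] for old_x)
Step 1: Precondition P: x>490, i.e. old_x > 490
Step 2: Assignment gives x = old_x + 435, so old_x = x - 435
Step 3: Substitute into P: x - 435 > 490
Step 4: Simplify: x > 490+435 = 925

925


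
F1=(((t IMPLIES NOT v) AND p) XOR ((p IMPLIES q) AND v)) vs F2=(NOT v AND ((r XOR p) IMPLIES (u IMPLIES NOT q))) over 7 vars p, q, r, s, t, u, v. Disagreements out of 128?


F1 = (((t IMPLIES NOT v) AND p) XOR ((p IMPLIES q) AND v))
F2 = (NOT v AND ((r XOR p) IMPLIES (u IMPLIES NOT q)))
Evaluate both on each of 128 rows (bits = p,q,r,s,t,u,v):
  row 0 [0000000]: F1=0 F2=1 (differ) -> 1
  row 1 [0000001]: F1=1 F2=0 (differ) -> 1
  row 2 [0000010]: F1=0 F2=1 (differ) -> 1
  row 3 [0000011]: F1=1 F2=0 (differ) -> 1
  row 4 [0000100]: F1=0 F2=1 (differ) -> 1
  (every remaining row is evaluated the same way; all 128 results are listed next)
Full result column, 8 rows per line (p,q,r,s fixed per line; t,u,v runs 000..111 left to right):
  rows 0-7 [p,q,r,s=0000]: 11111111  (ones: 8)
  rows 8-15 [p,q,r,s=0001]: 11111111  (ones: 8)
  rows 16-23 [p,q,r,s=0010]: 11111111  (ones: 8)
  rows 24-31 [p,q,r,s=0011]: 11111111  (ones: 8)
  rows 32-39 [p,q,r,s=0100]: 11111111  (ones: 8)
  rows 40-47 [p,q,r,s=0101]: 11111111  (ones: 8)
  rows 48-55 [p,q,r,s=0110]: 11011101  (ones: 6)
  rows 56-63 [p,q,r,s=0111]: 11011101  (ones: 6)
  rows 64-71 [p,q,r,s=1000]: 01010000  (ones: 2)
  rows 72-79 [p,q,r,s=1001]: 01010000  (ones: 2)
  rows 80-87 [p,q,r,s=1010]: 01010000  (ones: 2)
  rows 88-95 [p,q,r,s=1011]: 01010000  (ones: 2)
  rows 96-103 [p,q,r,s=1100]: 00100111  (ones: 4)
  rows 104-111 [p,q,r,s=1101]: 00100111  (ones: 4)
  rows 112-119 [p,q,r,s=1110]: 00000101  (ones: 2)
  rows 120-127 [p,q,r,s=1111]: 00000101  (ones: 2)
Disagreements = 8+8+8+8+8+8+6+6+2+2+2+2+4+4+2+2 = 80

80


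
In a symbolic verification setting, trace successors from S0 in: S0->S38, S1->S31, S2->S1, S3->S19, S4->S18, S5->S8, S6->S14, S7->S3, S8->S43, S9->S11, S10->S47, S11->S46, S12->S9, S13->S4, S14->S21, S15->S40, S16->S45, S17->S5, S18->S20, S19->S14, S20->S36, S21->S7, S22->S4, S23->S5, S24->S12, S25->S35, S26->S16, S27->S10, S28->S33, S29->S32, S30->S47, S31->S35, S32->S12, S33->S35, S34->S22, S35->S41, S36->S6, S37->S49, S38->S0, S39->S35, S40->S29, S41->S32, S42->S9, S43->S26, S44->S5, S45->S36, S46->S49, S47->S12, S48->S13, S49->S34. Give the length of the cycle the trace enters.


Trace from S0 until a state repeats:
  S0 -> S38 -> S0
S0 first seen at step 0, revisited at step 2.
Cycle length = 2 - 0 = 2

2


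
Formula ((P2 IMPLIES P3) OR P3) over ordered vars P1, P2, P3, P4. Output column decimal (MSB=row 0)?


Formula: ((P2 IMPLIES P3) OR P3) over P1, P2, P3, P4 (16 rows)
Evaluate each row (bits = P1,P2,P3,P4, MSB first):
  row 0 [0000]: ((0 IMPLIES 0) OR 0) -> 1
  row 1 [0001]: ((0 IMPLIES 0) OR 0) -> 1
  row 2 [0010]: ((0 IMPLIES 1) OR 1) -> 1
  row 3 [0011]: ((0 IMPLIES 1) OR 1) -> 1
  row 4 [0100]: ((1 IMPLIES 0) OR 0) -> 0
  row 5 [0101]: ((1 IMPLIES 0) OR 0) -> 0
  row 6 [0110]: ((1 IMPLIES 1) OR 1) -> 1
  row 7 [0111]: ((1 IMPLIES 1) OR 1) -> 1
  row 8 [1000]: ((0 IMPLIES 0) OR 0) -> 1
  row 9 [1001]: ((0 IMPLIES 0) OR 0) -> 1
  row 10 [1010]: ((0 IMPLIES 1) OR 1) -> 1
  row 11 [1011]: ((0 IMPLIES 1) OR 1) -> 1
  row 12 [1100]: ((1 IMPLIES 0) OR 0) -> 0
  row 13 [1101]: ((1 IMPLIES 0) OR 0) -> 0
  row 14 [1110]: ((1 IMPLIES 1) OR 1) -> 1
  row 15 [1111]: ((1 IMPLIES 1) OR 1) -> 1
Full result column, 4 rows per line (P1,P2 fixed per line; P3,P4 runs 00..11 left to right):
  rows 0-3 [P1,P2=00]: 1111  = hex F
  rows 4-7 [P1,P2=01]: 0011  = hex 3
  rows 8-11 [P1,P2=10]: 1111  = hex F
  rows 12-15 [P1,P2=11]: 0011  = hex 3
Output column (row 0 .. row 15) = 1111001111110011
Output column grouped in 4s = 1111 0011 1111 0011 = 0xF3F3
Convert to decimal digit by digit (value = value*16 + digit):
  F -> 15
  15*16 + 3 = 243
  243*16 + 15 (F) = 3903
  3903*16 + 3 = 62451
Decimal = 62451

62451


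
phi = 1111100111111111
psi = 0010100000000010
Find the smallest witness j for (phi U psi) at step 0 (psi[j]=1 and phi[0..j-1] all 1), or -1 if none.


(phi U psi) at 0: need smallest j with psi[j]=1 and phi[i]=1 for all i in [0,j).
Scan from step 0:
  step 0: phi=1, psi=0 -> continue
  step 1: phi=1, psi=0 -> continue
  step 2: psi=1 and phi held for [0,2) -> witness found
Witness step = 2

2


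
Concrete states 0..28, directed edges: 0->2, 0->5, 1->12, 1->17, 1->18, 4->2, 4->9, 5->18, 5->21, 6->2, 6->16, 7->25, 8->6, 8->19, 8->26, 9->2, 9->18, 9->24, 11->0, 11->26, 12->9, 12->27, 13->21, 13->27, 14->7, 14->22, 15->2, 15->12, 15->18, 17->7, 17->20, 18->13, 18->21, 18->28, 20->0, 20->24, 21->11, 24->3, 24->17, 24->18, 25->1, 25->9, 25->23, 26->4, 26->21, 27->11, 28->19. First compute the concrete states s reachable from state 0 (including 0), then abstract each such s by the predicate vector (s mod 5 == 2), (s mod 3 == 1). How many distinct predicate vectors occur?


BFS from 0:
Concrete reachable: {0, 1, 2, 3, 4, 5, 7, 9, 11, 12, 13, 17, 18, 19, 20, 21, 23, 24, 25, 26, 27, 28}
Abstract via predicates (s mod 5 == 2), (s mod 3 == 1):
  (0,0) <- {0, 3, 5, 9, 11, 18, 20, 21, 23, 24, 26}
  (0,1) <- {1, 4, 13, 19, 25, 28}
  (1,0) <- {2, 12, 17, 27}
  (1,1) <- {7}
Distinct abstract states = 4

4


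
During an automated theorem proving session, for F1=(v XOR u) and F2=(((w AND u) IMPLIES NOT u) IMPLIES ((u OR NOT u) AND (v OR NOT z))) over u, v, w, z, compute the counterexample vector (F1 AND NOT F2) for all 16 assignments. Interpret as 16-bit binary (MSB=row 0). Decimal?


F1 = (v XOR u)
F2 = (((w AND u) IMPLIES NOT u) IMPLIES ((u OR NOT u) AND (v OR NOT z)))
Counterexample to F1=>F2 is where F1=1 and F2=0.
Evaluate each row (bits = u,v,w,z, MSB first):
  row 0 [0000]: F1=0 F2=1 -> F1&~F2 -> 0
  row 1 [0001]: F1=0 F2=0 -> F1&~F2 -> 0
  row 2 [0010]: F1=0 F2=1 -> F1&~F2 -> 0
  row 3 [0011]: F1=0 F2=0 -> F1&~F2 -> 0
  row 4 [0100]: F1=1 F2=1 -> F1&~F2 -> 0
  row 5 [0101]: F1=1 F2=1 -> F1&~F2 -> 0
  row 6 [0110]: F1=1 F2=1 -> F1&~F2 -> 0
  row 7 [0111]: F1=1 F2=1 -> F1&~F2 -> 0
  row 8 [1000]: F1=1 F2=1 -> F1&~F2 -> 0
  row 9 [1001]: F1=1 F2=0 -> F1&~F2 -> 1
  row 10 [1010]: F1=1 F2=1 -> F1&~F2 -> 0
  row 11 [1011]: F1=1 F2=1 -> F1&~F2 -> 0
  row 12 [1100]: F1=0 F2=1 -> F1&~F2 -> 0
  row 13 [1101]: F1=0 F2=1 -> F1&~F2 -> 0
  row 14 [1110]: F1=0 F2=1 -> F1&~F2 -> 0
  row 15 [1111]: F1=0 F2=1 -> F1&~F2 -> 0
Full result column, 4 rows per line (u,v fixed per line; w,z runs 00..11 left to right):
  rows 0-3 [u,v=00]: 0000  = hex 0
  rows 4-7 [u,v=01]: 0000  = hex 0
  rows 8-11 [u,v=10]: 0100  = hex 4
  rows 12-15 [u,v=11]: 0000  = hex 0
Counterexample vector (row 0 .. row 15) = 0000000001000000
Output column grouped in 4s = 0000 0000 0100 0000 = 0x0040
Convert to decimal digit by digit (value = value*16 + digit):
  0 -> 0
  0*16 + 0 = 0
  0*16 + 4 = 4
  4*16 + 0 = 64
Decimal = 64

64


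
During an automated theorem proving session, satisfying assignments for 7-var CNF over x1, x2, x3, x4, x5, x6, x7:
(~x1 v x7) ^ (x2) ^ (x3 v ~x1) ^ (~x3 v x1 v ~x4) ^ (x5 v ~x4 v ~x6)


CNF with 5 clauses over 7 vars (128 assignments).
An assignment satisfies CNF iff every clause has >=1 true literal.
Check each row (bits = x1,x2,x3,x4,x5,x6,x7; clause T/F shown):
  row 0 [0000000]: clauses=TFTTT -> 0
  row 1 [0000001]: clauses=TFTTT -> 0
  row 2 [0000010]: clauses=TFTTT -> 0
  row 3 [0000011]: clauses=TFTTT -> 0
  row 4 [0000100]: clauses=TFTTT -> 0
  (every remaining row is evaluated the same way; all 128 results are listed next)
Full result column, 8 rows per line (x1,x2,x3,x4 fixed per line; x5,x6,x7 runs 000..111 left to right):
  rows 0-7 [x1,x2,x3,x4=0000]: 00000000  (ones: 0)
  rows 8-15 [x1,x2,x3,x4=0001]: 00000000  (ones: 0)
  rows 16-23 [x1,x2,x3,x4=0010]: 00000000  (ones: 0)
  rows 24-31 [x1,x2,x3,x4=0011]: 00000000  (ones: 0)
  rows 32-39 [x1,x2,x3,x4=0100]: 11111111  (ones: 8)
  rows 40-47 [x1,x2,x3,x4=0101]: 11001111  (ones: 6)
  rows 48-55 [x1,x2,x3,x4=0110]: 11111111  (ones: 8)
  rows 56-63 [x1,x2,x3,x4=0111]: 00000000  (ones: 0)
  rows 64-71 [x1,x2,x3,x4=1000]: 00000000  (ones: 0)
  rows 72-79 [x1,x2,x3,x4=1001]: 00000000  (ones: 0)
  rows 80-87 [x1,x2,x3,x4=1010]: 00000000  (ones: 0)
  rows 88-95 [x1,x2,x3,x4=1011]: 00000000  (ones: 0)
  rows 96-103 [x1,x2,x3,x4=1100]: 00000000  (ones: 0)
  rows 104-111 [x1,x2,x3,x4=1101]: 00000000  (ones: 0)
  rows 112-119 [x1,x2,x3,x4=1110]: 01010101  (ones: 4)
  rows 120-127 [x1,x2,x3,x4=1111]: 01000101  (ones: 3)
Satisfying assignments = 0+0+0+0+8+6+8+0+0+0+0+0+0+0+4+3 = 29

29
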